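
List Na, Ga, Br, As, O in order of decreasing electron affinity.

O is in period 2, group 16; Na is in period 3, group 1; Ga is in period 4, group 13; As is in period 4, group 15; Br is in period 4, group 17.
Atoms with high Z_eff and room in the valence shell (especially the halogens) have the most exothermic electron affinities.
Neither a single period nor a single group — weigh both effects.
Na > Ga: period and group pull opposite ways; the down-group shift dominates (53 vs 29 kJ/mol).
As > Na: the two effects oppose for this pair; the across-period effect wins (78 vs 53 kJ/mol).
O > As: both effects reinforce here, so O is clearly the higher of the two.
Br > O: period and group pull opposite ways; the across-period shift dominates (325 vs 141 kJ/mol).
Approximate values (kJ/mol): O 141, Na 53, Ga 29, As 78, Br 325.
So from highest to lowest: Br > O > As > Na > Ga.

Br, O, As, Na, Ga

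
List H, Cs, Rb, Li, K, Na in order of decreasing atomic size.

Cs > Rb > K > Na > Li > H

Across a period the added protons contract the valence shell; down a group each new principal shell makes the atom larger.
All are in group 1, so atomic radius increases down the group.
So from largest to smallest: Cs > Rb > K > Na > Li > H.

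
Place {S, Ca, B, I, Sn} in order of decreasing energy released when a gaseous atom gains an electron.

B is in period 2, group 13; S is in period 3, group 16; Ca is in period 4, group 2; Sn is in period 5, group 14; I is in period 5, group 17.
Atoms with high Z_eff and room in the valence shell (especially the halogens) have the most exothermic electron affinities.
Neither a single period nor a single group — weigh both effects.
B > Ca: both effects reinforce here, so B is clearly the higher of the two.
Sn > B: period and group pull opposite ways; the across-period shift dominates (107 vs 27 kJ/mol).
S > Sn: both effects reinforce here, so S is clearly the higher of the two.
I > S: the two effects oppose for this pair; the across-period effect wins (295 vs 200 kJ/mol).
Approximate values (kJ/mol): B 27, S 200, Ca 2, Sn 107, I 295.
So from highest to lowest: I > S > Sn > B > Ca.

I > S > Sn > B > Ca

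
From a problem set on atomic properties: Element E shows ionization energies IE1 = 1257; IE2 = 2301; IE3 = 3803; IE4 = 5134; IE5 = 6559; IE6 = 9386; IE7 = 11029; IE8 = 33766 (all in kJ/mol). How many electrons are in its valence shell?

7

Look for the largest jump between consecutive ionization energies: IE8/IE7 ≈ 3.1, far larger than any earlier ratio.
That jump marks the point where a core electron is being removed. So the atom has 7 valence electrons.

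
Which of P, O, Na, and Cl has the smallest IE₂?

P

After 1 electron has been removed, what remains? P⁺ still has 4 valence electrons; O⁺ still has 5 valence electrons; Na⁺ is the bare [Ne] core; Cl⁺ still has 6 valence electrons.
Pulling an electron out of a noble-gas core costs far more than removing a remaining valence electron, so Na sits at the high end of IE_2.
Valence configurations: P⁺ [Ne]3s²3p², O⁺ [He]2s²2p³, Cl⁺ [Ne]3s²3p⁴.
The numbers (kJ/mol): P 1907, O 3388, Na 4562, Cl 2298.
So the second ionization energies run P < Cl < O < Na.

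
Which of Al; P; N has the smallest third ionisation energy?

Consider each +2 ion: Al²⁺ still has 1 valence electron; P²⁺ still has 3 valence electrons; N²⁺ still has 3 valence electrons.
All are still removing valence electrons, so compare the +2 ions as you would atoms: IE_3 generally rises across a period (higher Z_eff) and falls down a group (larger shell), subject to the usual subshell exceptions.
Valence configurations: Al²⁺ [Ne]3s¹, P²⁺ [Ne]3s²3p¹, N²⁺ [He]2s²2p¹.
Tabulated IE_3 (kJ/mol): Al 2745, P 2914, N 4578.
So the third ionization energies run Al < P < N.

Al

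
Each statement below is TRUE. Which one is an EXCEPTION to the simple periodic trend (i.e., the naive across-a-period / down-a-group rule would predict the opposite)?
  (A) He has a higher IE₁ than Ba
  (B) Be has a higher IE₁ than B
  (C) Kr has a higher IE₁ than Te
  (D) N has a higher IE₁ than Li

The general trend: IE₁ increases across a period and decreases down a group.
(A) He (period 1, group 18) vs Ba (period 6, group 2): the stated order agrees with the simple trend.
(B) Be (period 2, group 2) vs B (period 2, group 13): the stated order contradicts the simple trend.
(C) Kr (period 4, group 18) vs Te (period 5, group 16): the stated order agrees with the simple trend.
(D) N (period 2, group 15) vs Li (period 2, group 1): the stated order agrees with the simple trend.
The exception is (B): removing B's lone 2p electron is easier than breaking Be's filled 2s².

(B)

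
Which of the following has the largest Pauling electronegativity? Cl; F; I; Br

F

Electronegativity increases across a period and decreases down a group, tracking effective nuclear charge and atomic size.
All are in group 17, so electronegativity increases up the group.
The largest Pauling electronegativity among these belongs to F.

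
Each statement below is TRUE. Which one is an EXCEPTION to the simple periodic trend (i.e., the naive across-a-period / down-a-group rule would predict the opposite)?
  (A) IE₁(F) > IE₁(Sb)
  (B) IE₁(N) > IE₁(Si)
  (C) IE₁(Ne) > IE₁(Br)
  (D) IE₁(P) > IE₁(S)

The general trend: IE₁ increases across a period and decreases down a group.
(A) F (period 2, group 17) vs Sb (period 5, group 15): the stated order agrees with the simple trend.
(B) N (period 2, group 15) vs Si (period 3, group 14): the stated order agrees with the simple trend.
(C) Ne (period 2, group 18) vs Br (period 4, group 17): the stated order agrees with the simple trend.
(D) P (period 3, group 15) vs S (period 3, group 16): the stated order contradicts the simple trend.
The exception is (D): S (3p⁴) ionizes more easily than half-filled P (3p³) because the paired 3p electron in S is pushed out by e⁻–e⁻ repulsion.

(D)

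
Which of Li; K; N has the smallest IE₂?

The second ionization energy removes an electron from the +1 ion. For each element: Li⁺ is the bare [He] core; K⁺ is the bare [Ar] core; N⁺ still has 4 valence electrons.
Breaking into a closed-shell core is much more expensive than removing a leftover valence electron — K and Li have the largest IE_2 here.
Approximate IE_2 values (kJ/mol): Li 7298, K 3052, N 2856.
Hence IE_2: N < K < Li.

N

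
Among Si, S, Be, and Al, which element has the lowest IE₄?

Si

IE_4 is the cost of taking one more electron from the +3 cation: Si³⁺ still has 1 valence electron; S³⁺ still has 3 valence electrons; Be³⁺ is already 1 electron into the core; Al³⁺ is the bare [Ne] core.
Breaking into a closed-shell core is much more expensive than removing a leftover valence electron — Al and Be have the largest IE_4 here.
Valence configurations: Si³⁺ [Ne]3s¹, S³⁺ [Ne]3s²3p¹.
Tabulated IE_4 (kJ/mol): Si 4356, S 4556, Be 21007, Al 11577.
Hence IE_4: Si < S < Al < Be.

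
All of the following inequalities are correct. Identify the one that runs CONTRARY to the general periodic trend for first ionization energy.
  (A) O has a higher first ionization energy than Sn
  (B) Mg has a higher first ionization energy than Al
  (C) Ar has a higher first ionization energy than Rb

The general trend: first ionization energy increases across a period and decreases down a group.
(A) O (period 2, group 16) vs Sn (period 5, group 14): the stated order agrees with the simple trend.
(B) Mg (period 3, group 2) vs Al (period 3, group 13): the stated order contradicts the simple trend.
(C) Ar (period 3, group 18) vs Rb (period 5, group 1): the stated order agrees with the simple trend.
The exception is (B): Al's single 3p electron is easier to remove than one from Mg's filled 3s².

(B)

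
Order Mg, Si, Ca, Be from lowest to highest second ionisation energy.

The second ionization energy removes an electron from the +1 ion. For each element: Mg⁺ still has 1 valence electron; Si⁺ still has 3 valence electrons; Ca⁺ still has 1 valence electron; Be⁺ still has 1 valence electron.
All are still removing valence electrons, so compare the +1 ions as you would atoms: IE_2 generally rises across a period (higher Z_eff) and falls down a group (larger shell), subject to the usual subshell exceptions.
Valence configurations: Mg⁺ [Ne]3s¹, Si⁺ [Ne]3s²3p¹, Ca⁺ [Ar]4s¹, Be⁺ [He]2s¹.
Approximate IE_2 values (kJ/mol): Mg 1451, Si 1577, Ca 1145, Be 1757.
So the second ionization energies run Ca < Mg < Si < Be.

Ca < Mg < Si < Be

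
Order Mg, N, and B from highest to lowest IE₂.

After 1 electron has been removed, what remains? Mg⁺ still has 1 valence electron; N⁺ still has 4 valence electrons; B⁺ still has 2 valence electrons.
All are still removing valence electrons, so compare the +1 ions as you would atoms: IE_2 generally rises across a period (higher Z_eff) and falls down a group (larger shell), subject to the usual subshell exceptions.
Valence configurations: Mg⁺ [Ne]3s¹, N⁺ [He]2s²2p², B⁺ [He]2s².
Tabulated IE_2 (kJ/mol): Mg 1451, N 2856, B 2427.
Overall IE_2 order: Mg < B < N.

N > B > Mg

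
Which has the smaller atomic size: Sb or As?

As

As is in period 4, group 15; Sb is in period 5, group 15.
Atomic radius shrinks across a period as nuclear charge pulls the same shell inward, and grows down a group as new shells are added.
All are in group 15, so atomic radius increases down the group.
So As has the smaller atomic size (As < Sb).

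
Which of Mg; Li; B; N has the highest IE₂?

After 1 electron has been removed, what remains? Mg⁺ still has 1 valence electron; Li⁺ is the bare [He] core; B⁺ still has 2 valence electrons; N⁺ still has 4 valence electrons.
Pulling an electron out of a noble-gas core costs far more than removing a remaining valence electron, so Li sits at the high end of IE_2.
Valence configurations: Mg⁺ [Ne]3s¹, B⁺ [He]2s², N⁺ [He]2s²2p².
Approximate IE_2 values (kJ/mol): Mg 1451, Li 7298, B 2427, N 2856.
Putting it together, IE_2: Mg < B < N < Li.

Li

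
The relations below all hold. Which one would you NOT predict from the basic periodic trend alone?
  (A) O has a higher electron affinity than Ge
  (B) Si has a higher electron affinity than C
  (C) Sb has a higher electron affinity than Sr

(B)

The general trend: electron affinity increases across a period and decreases down a group.
(A) O (period 2, group 16) vs Ge (period 4, group 14): the stated order agrees with the simple trend.
(B) Si (period 3, group 14) vs C (period 2, group 14): the stated order contradicts the simple trend.
(C) Sb (period 5, group 15) vs Sr (period 5, group 2): the stated order agrees with the simple trend.
The exception is (B): Si's larger, more diffuse 3p orbitals accept an added electron slightly more readily than C's compact 2p.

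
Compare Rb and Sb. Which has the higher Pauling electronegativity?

Sb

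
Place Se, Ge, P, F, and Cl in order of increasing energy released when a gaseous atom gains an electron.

P < Ge < Se < F < Cl

Adding an electron releases more energy for atoms nearer the top right (short of the noble gases).
Neither a single period nor a single group — weigh both effects.
Ge > P: this pair runs against the simple trend — see the exception note.
Se > Ge: Se lies to the right of Ge in period 4, so the across-period effect alone puts Se higher.
F > Se: relative to Se, both the across-period and down-group shifts push F's electron affinity up.
Cl > F: this pair runs against the simple trend — see the exception note.
Note the exception: Ge has a higher electron affinity than P, contrary to the simple trend — adding an electron to P's half-filled np³ subshell costs electron-pairing energy.
Note the exception: Cl has a higher electron affinity than F, contrary to the simple trend — F's small 2p subshell makes the incoming electron feel strong e⁻–e⁻ repulsion, so Cl actually releases more energy on gaining an electron.
For reference (kJ/mol): F 328, P 72, Cl 349, Ge 119, Se 195.
So from lowest to highest: P < Ge < Se < F < Cl.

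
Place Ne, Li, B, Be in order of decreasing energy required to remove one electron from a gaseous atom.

IE₁ increases left→right with effective nuclear charge and decreases top→bottom as the valence shell moves farther out.
All lie in period 2; the across-period trend (first ionization energy increases left to right) applies, with the exception below.
Note the exception: Be has a higher first ionization energy than B, contrary to the simple trend — removing B's lone 2p electron is easier than breaking Be's filled 2s².
Approximate values (kJ/mol): Li 520, Be 900, B 801, Ne 2081.
So from highest to lowest: Ne > Be > B > Li.

Ne > Be > B > Li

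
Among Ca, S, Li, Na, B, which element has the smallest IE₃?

The third ionization energy removes an electron from the +2 ion. For each element: Ca²⁺ is the bare [Ar] core; S²⁺ still has 4 valence electrons; Li²⁺ is already 1 electron into the core; Na²⁺ is already 1 electron into the core; B²⁺ still has 1 valence electron.
Pulling an electron out of a noble-gas core costs far more than removing a remaining valence electron, so Ca, Na and Li sit at the high end of IE_3.
Valence configurations: S²⁺ [Ne]3s²3p², B²⁺ [He]2s¹.
Tabulated IE_3 (kJ/mol): Ca 4912, S 3357, Li 11815, Na 6910, B 3660.
So the third ionization energies run S < B < Ca < Na < Li.

S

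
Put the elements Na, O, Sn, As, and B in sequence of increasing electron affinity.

B < Na < As < Sn < O

B is in period 2, group 13; O is in period 2, group 16; Na is in period 3, group 1; As is in period 4, group 15; Sn is in period 5, group 14.
Adding an electron releases more energy for atoms nearer the top right (short of the noble gases).
These span different periods and groups, so the two trends combine.
Na > B: this pair runs against the simple trend — see the exception note.
As > Na: period and group pull opposite ways; the across-period shift dominates (78 vs 53 kJ/mol).
Sn > As: this pair runs against the simple trend — see the exception note.
O > Sn: both effects reinforce here, so O is clearly the higher of the two.
Note the exception: Na has a higher electron affinity than B, contrary to the simple trend — B's ns²np¹ configuration gives only a small electron affinity — the sparsely filled np subshell binds an added electron weakly.
Note the exception: Sn has a higher electron affinity than As, contrary to the simple trend — adding an electron to As's half-filled np³ subshell costs electron-pairing energy.
For reference (kJ/mol): B 27, O 141, Na 53, As 78, Sn 107.
So from lowest to highest: B < Na < As < Sn < O.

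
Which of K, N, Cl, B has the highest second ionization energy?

K

The second ionization energy removes an electron from the +1 ion. For each element: K⁺ is the bare [Ar] core; N⁺ still has 4 valence electrons; Cl⁺ still has 6 valence electrons; B⁺ still has 2 valence electrons.
Core electrons are held far more tightly than valence electrons, so K tops the IE_2 order.
Valence configurations: N⁺ [He]2s²2p², Cl⁺ [Ne]3s²3p⁴, B⁺ [He]2s².
The numbers (kJ/mol): K 3052, N 2856, Cl 2298, B 2427.
Overall IE_2 order: Cl < B < N < K.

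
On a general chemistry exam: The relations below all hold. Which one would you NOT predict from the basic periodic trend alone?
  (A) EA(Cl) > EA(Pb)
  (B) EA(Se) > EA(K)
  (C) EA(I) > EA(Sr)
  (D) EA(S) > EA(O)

(D)

The general trend: electron affinity increases across a period and decreases down a group.
(A) Cl (period 3, group 17) vs Pb (period 6, group 14): the stated order agrees with the simple trend.
(B) Se (period 4, group 16) vs K (period 4, group 1): the stated order agrees with the simple trend.
(C) I (period 5, group 17) vs Sr (period 5, group 2): the stated order agrees with the simple trend.
(D) S (period 3, group 16) vs O (period 2, group 16): the stated order contradicts the simple trend.
The exception is (D): the compact 2p subshell of O repels the added electron more than S's larger 3p does.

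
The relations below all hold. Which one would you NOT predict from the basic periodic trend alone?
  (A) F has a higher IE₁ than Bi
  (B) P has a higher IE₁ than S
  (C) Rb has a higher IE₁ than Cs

The general trend: IE₁ increases across a period and decreases down a group.
(A) F (period 2, group 17) vs Bi (period 6, group 15): the stated order agrees with the simple trend.
(B) P (period 3, group 15) vs S (period 3, group 16): the stated order contradicts the simple trend.
(C) Rb (period 5, group 1) vs Cs (period 6, group 1): the stated order agrees with the simple trend.
The exception is (B): S (3p⁴) ionizes more easily than half-filled P (3p³) because the paired 3p electron in S is pushed out by e⁻–e⁻ repulsion.

(B)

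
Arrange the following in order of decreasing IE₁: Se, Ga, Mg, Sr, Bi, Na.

Se > Mg > Bi > Ga > Sr > Na

Na is in period 3, group 1; Mg is in period 3, group 2; Ga is in period 4, group 13; Se is in period 4, group 16; Sr is in period 5, group 2; Bi is in period 6, group 15.
Removing the outermost electron gets harder across a period and easier down a group.
Neither a single period nor a single group — weigh both effects.
Sr > Na: the two effects oppose for this pair; the across-period effect wins (550 vs 496 kJ/mol).
Ga > Sr: relative to Sr, both the across-period and down-group shifts push Ga's first ionization energy up.
Bi > Ga: the two effects oppose for this pair; the across-period effect wins (703 vs 579 kJ/mol).
Mg > Bi: period and group pull opposite ways; the down-group shift dominates (738 vs 703 kJ/mol).
Se > Mg: period and group pull opposite ways; the across-period shift dominates (941 vs 738 kJ/mol).
Tabulated first ionization energy (kJ/mol): Na 496, Mg 738, Ga 579, Se 941, Sr 550, Bi 703.
So from highest to lowest: Se > Mg > Bi > Ga > Sr > Na.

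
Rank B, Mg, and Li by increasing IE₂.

The second ionization energy removes an electron from the +1 ion. For each element: B⁺ still has 2 valence electrons; Mg⁺ still has 1 valence electron; Li⁺ is the bare [He] core.
Core electrons are held far more tightly than valence electrons, so Li tops the IE_2 order.
Valence configurations: B⁺ [He]2s², Mg⁺ [Ne]3s¹.
Approximate IE_2 values (kJ/mol): B 2427, Mg 1451, Li 7298.
Putting it together, IE_2: Mg < B < Li.

Mg < B < Li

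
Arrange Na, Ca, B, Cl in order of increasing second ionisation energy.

After 1 electron has been removed, what remains? Na⁺ is the bare [Ne] core; Ca⁺ still has 1 valence electron; B⁺ still has 2 valence electrons; Cl⁺ still has 6 valence electrons.
Pulling an electron out of a noble-gas core costs far more than removing a remaining valence electron, so Na sits at the high end of IE_2.
Valence configurations: Ca⁺ [Ar]4s¹, B⁺ [He]2s², Cl⁺ [Ne]3s²3p⁴.
The numbers (kJ/mol): Na 4562, Ca 1145, B 2427, Cl 2298.
Overall IE_2 order: Ca < Cl < B < Na.

Ca, Cl, B, Na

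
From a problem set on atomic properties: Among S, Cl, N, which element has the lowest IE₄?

S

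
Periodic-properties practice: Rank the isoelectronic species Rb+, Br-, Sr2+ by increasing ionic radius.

Sr2+ < Rb+ < Br-

All of these have 36 electrons, so size is governed by nuclear charge alone: the more protons, the stronger the pull on the same electron cloud, and the smaller the ion.
Nuclear charges: Sr2+ (Z=38), Rb+ (Z=37), Br- (Z=35).
Smallest to largest: Sr2+ < Rb+ < Br-.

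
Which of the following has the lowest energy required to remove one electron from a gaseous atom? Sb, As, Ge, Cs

Cs

Ge is in period 4, group 14; As is in period 4, group 15; Sb is in period 5, group 15; Cs is in period 6, group 1.
Removing the outermost electron gets harder across a period and easier down a group.
Here both period and group differ, so the two effects have to be weighed against each other.
Ge > Cs: both effects reinforce here, so Ge is clearly the higher of the two.
Sb > Ge: the two effects oppose for this pair; the across-period effect wins (831 vs 762 kJ/mol).
As > Sb: they share group 15; the group trend gives As the larger value.
Tabulated first ionization energy (kJ/mol): Ge 762, As 947, Sb 831, Cs 376.
The lowest energy required to remove one electron from a gaseous atom among these belongs to Cs.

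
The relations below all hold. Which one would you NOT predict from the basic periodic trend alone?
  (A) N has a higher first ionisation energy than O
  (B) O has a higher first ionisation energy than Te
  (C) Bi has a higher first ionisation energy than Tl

(A)

The general trend: first ionisation energy increases across a period and decreases down a group.
(A) N (period 2, group 15) vs O (period 2, group 16): the stated order contradicts the simple trend.
(B) O (period 2, group 16) vs Te (period 5, group 16): the stated order agrees with the simple trend.
(C) Bi (period 6, group 15) vs Tl (period 6, group 13): the stated order agrees with the simple trend.
The exception is (A): pairing an electron in O's 2p⁴ costs repulsion energy, so O ionizes more easily than half-filled N (2p³).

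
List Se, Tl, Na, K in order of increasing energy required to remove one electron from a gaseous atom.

K < Na < Tl < Se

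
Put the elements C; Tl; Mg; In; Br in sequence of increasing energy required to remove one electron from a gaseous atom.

In < Tl < Mg < C < Br

C is in period 2, group 14; Mg is in period 3, group 2; Br is in period 4, group 17; In is in period 5, group 13; Tl is in period 6, group 13.
Across a period the outer electron is held more tightly (higher IE₁); down a group it sits in a higher shell, more shielded, and comes off more easily.
These span different periods and groups, so the two trends combine.
Tl > In: this pair runs against the simple trend — see the exception note.
Mg > Tl: the two effects oppose for this pair; the down-group effect wins (738 vs 589 kJ/mol).
C > Mg: both effects reinforce here, so C is clearly the higher of the two.
Br > C: the two effects oppose for this pair; the across-period effect wins (1140 vs 1086 kJ/mol).
Note the exception: Tl has a higher first ionization energy than In, contrary to the simple trend — relativistic 6s stabilisation and poor 4f/5d shielding distort the trend for the heavy p-block elements.
For reference (kJ/mol): C 1086, Mg 738, Br 1140, In 558, Tl 589.
So from lowest to highest: In < Tl < Mg < C < Br.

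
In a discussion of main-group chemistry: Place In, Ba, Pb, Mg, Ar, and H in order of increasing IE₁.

Ba, In, Pb, Mg, H, Ar

H is in period 1, group 1; Mg is in period 3, group 2; Ar is in period 3, group 18; In is in period 5, group 13; Ba is in period 6, group 2; Pb is in period 6, group 14.
Removing the outermost electron gets harder across a period and easier down a group.
These span different periods and groups, so the two trends combine.
In > Ba: both effects reinforce here, so In is clearly the higher of the two.
Pb > In: the two effects oppose for this pair; the across-period effect wins (716 vs 558 kJ/mol).
Mg > Pb: the two effects oppose for this pair; the down-group effect wins (738 vs 716 kJ/mol).
H > Mg: the two effects oppose for this pair; the down-group effect wins (1312 vs 738 kJ/mol).
Ar > H: the two effects oppose for this pair; the across-period effect wins (1521 vs 1312 kJ/mol).
Approximate values (kJ/mol): H 1312, Mg 738, Ar 1521, In 558, Ba 503, Pb 716.
So from lowest to highest: Ba < In < Pb < Mg < H < Ar.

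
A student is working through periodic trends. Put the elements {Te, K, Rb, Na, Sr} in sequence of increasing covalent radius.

Te, Na, Sr, K, Rb

Na is in period 3, group 1; K is in period 4, group 1; Rb is in period 5, group 1; Sr is in period 5, group 2; Te is in period 5, group 16.
Atomic radius shrinks across a period as nuclear charge pulls the same shell inward, and grows down a group as new shells are added.
Neither a single period nor a single group — weigh both effects.
Na > Te: period and group pull opposite ways; the across-period shift dominates (155 vs 136 pm).
Sr > Na: the two effects oppose for this pair; the down-group effect wins (185 vs 155 pm).
K > Sr: period and group pull opposite ways; the across-period shift dominates (196 vs 185 pm).
Rb > K: Rb sits below K in group 1, so the down-group effect alone puts Rb larger.
Tabulated atomic radius (pm): Na 155, K 196, Rb 210, Sr 185, Te 136.
So from smallest to largest: Te < Na < Sr < K < Rb.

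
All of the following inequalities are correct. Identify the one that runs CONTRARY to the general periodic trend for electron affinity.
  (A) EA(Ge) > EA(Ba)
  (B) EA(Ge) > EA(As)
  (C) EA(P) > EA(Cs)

The general trend: electron affinity increases across a period and decreases down a group.
(A) Ge (period 4, group 14) vs Ba (period 6, group 2): the stated order agrees with the simple trend.
(B) Ge (period 4, group 14) vs As (period 4, group 15): the stated order contradicts the simple trend.
(C) P (period 3, group 15) vs Cs (period 6, group 1): the stated order agrees with the simple trend.
The exception is (B): adding an electron to As's half-filled 4p³ is unfavourable, so Ge (4p²) has the more exothermic EA.

(B)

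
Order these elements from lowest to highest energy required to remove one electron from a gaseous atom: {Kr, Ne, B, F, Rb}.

Rb < B < Kr < F < Ne

B is in period 2, group 13; F is in period 2, group 17; Ne is in period 2, group 18; Kr is in period 4, group 18; Rb is in period 5, group 1.
Removing the outermost electron gets harder across a period and easier down a group.
These span different periods and groups, so the two trends combine.
B > Rb: both effects reinforce here, so B is clearly the higher of the two.
Kr > B: the two effects oppose for this pair; the across-period effect wins (1351 vs 801 kJ/mol).
F > Kr: the two effects oppose for this pair; the down-group effect wins (1681 vs 1351 kJ/mol).
Ne > F: Ne lies to the right of F in period 2, so the across-period effect alone puts Ne higher.
For reference (kJ/mol): B 801, F 1681, Ne 2081, Kr 1351, Rb 403.
So from lowest to highest: Rb < B < Kr < F < Ne.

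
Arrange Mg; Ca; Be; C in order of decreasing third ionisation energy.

The third ionization energy removes an electron from the +2 ion. For each element: Mg²⁺ is the bare [Ne] core; Ca²⁺ is the bare [Ar] core; Be²⁺ is the bare [He] core; C²⁺ still has 2 valence electrons.
Breaking into a closed-shell core is much more expensive than removing a leftover valence electron — Ca, Mg and Be have the largest IE_3 here.
Approximate IE_3 values (kJ/mol): Mg 7733, Ca 4912, Be 14849, C 4620.
Putting it together, IE_3: C < Ca < Mg < Be.

Be > Mg > Ca > C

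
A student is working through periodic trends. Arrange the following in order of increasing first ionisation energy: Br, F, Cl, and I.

F is in period 2, group 17; Cl is in period 3, group 17; Br is in period 4, group 17; I is in period 5, group 17.
IE₁ increases left→right with effective nuclear charge and decreases top→bottom as the valence shell moves farther out.
All are in group 17, so first ionization energy increases up the group.
So from lowest to highest: I < Br < Cl < F.

I, Br, Cl, F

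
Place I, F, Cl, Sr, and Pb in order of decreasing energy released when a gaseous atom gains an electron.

F is in period 2, group 17; Cl is in period 3, group 17; Sr is in period 5, group 2; I is in period 5, group 17; Pb is in period 6, group 14.
Adding an electron releases more energy for atoms nearer the top right (short of the noble gases).
These span different periods and groups, so the two trends combine.
Pb > Sr: period and group pull opposite ways; the across-period shift dominates (35 vs 5 kJ/mol).
I > Pb: both effects reinforce here, so I is clearly the higher of the two.
F > I: they share group 17; the group trend gives F the larger value.
Cl > F: this pair runs against the simple trend — see the exception note.
Note the exception: Cl has a higher electron affinity than F, contrary to the simple trend — F's small 2p subshell makes the incoming electron feel strong e⁻–e⁻ repulsion, so Cl actually releases more energy on gaining an electron.
For reference (kJ/mol): F 328, Cl 349, Sr 5, I 295, Pb 35.
So from highest to lowest: Cl > F > I > Pb > Sr.

Cl, F, I, Pb, Sr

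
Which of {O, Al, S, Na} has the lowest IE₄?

S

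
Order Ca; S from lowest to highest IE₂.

After 1 electron has been removed, what remains? Ca⁺ still has 1 valence electron; S⁺ still has 5 valence electrons.
All are still removing valence electrons, so compare the +1 ions as you would atoms: IE_2 generally rises across a period (higher Z_eff) and falls down a group (larger shell), subject to the usual subshell exceptions.
Valence configurations: Ca⁺ [Ar]4s¹, S⁺ [Ne]3s²3p³.
The numbers (kJ/mol): Ca 1145, S 2252.
Putting it together, IE_2: Ca < S.

Ca < S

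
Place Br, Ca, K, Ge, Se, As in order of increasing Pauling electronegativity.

K < Ca < Ge < As < Se < Br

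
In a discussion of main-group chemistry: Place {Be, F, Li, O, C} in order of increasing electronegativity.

Li < Be < C < O < F

Li is in period 2, group 1; Be is in period 2, group 2; C is in period 2, group 14; O is in period 2, group 16; F is in period 2, group 17.
Smaller atoms with higher effective nuclear charge are more electronegative.
All lie in period 2, so electronegativity increases left to right.
So from lowest to highest: Li < Be < C < O < F.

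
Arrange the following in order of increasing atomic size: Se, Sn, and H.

H < Se < Sn

H is in period 1, group 1; Se is in period 4, group 16; Sn is in period 5, group 14.
Radius decreases left→right (rising Z_eff, same n) and increases top→bottom (higher n).
Here both period and group differ, so the two effects have to be weighed against each other.
Se > H: period and group pull opposite ways; the down-group shift dominates (116 vs 32 pm).
Sn > Se: relative to Se, both the across-period and down-group shifts push Sn's atomic radius up.
Approximate values (pm): H 32, Se 116, Sn 140.
So from smallest to largest: H < Se < Sn.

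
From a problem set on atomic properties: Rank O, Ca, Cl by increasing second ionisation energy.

After 1 electron has been removed, what remains? O⁺ still has 5 valence electrons; Ca⁺ still has 1 valence electron; Cl⁺ still has 6 valence electrons.
All are still removing valence electrons, so compare the +1 ions as you would atoms: IE_2 generally rises across a period (higher Z_eff) and falls down a group (larger shell), subject to the usual subshell exceptions.
Valence configurations: O⁺ [He]2s²2p³, Ca⁺ [Ar]4s¹, Cl⁺ [Ne]3s²3p⁴.
The numbers (kJ/mol): O 3388, Ca 1145, Cl 2298.
So the second ionization energies run Ca < Cl < O.

Ca < Cl < O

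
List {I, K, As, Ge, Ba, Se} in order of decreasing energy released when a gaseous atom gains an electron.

I > Se > Ge > As > K > Ba

Electron affinity generally becomes more exothermic across a period toward the halogens and less exothermic down a group.
Here both period and group differ, so the two effects have to be weighed against each other.
K > Ba: period and group pull opposite ways; the down-group shift dominates (48 vs 14 kJ/mol).
As > K: As lies to the right of K in period 4, so the across-period effect alone puts As higher.
Ge > As: this pair runs against the simple trend — see the exception note.
Se > Ge: Se lies to the right of Ge in period 4, so the across-period effect alone puts Se higher.
I > Se: period and group pull opposite ways; the across-period shift dominates (295 vs 195 kJ/mol).
Note the exception: Ge has a higher electron affinity than As, contrary to the simple trend — adding an electron to As's half-filled 4p³ is unfavourable, so Ge (4p²) has the more exothermic EA.
Approximate values (kJ/mol): K 48, Ge 119, As 78, Se 195, I 295, Ba 14.
So from highest to lowest: I > Se > Ge > As > K > Ba.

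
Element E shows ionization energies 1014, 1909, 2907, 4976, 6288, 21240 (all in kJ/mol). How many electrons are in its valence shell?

Look for the largest jump between consecutive ionization energies: IE6/IE5 ≈ 3.4, far larger than any earlier ratio.
That jump marks the point where a core electron is being removed. So the atom has 5 valence electrons.

5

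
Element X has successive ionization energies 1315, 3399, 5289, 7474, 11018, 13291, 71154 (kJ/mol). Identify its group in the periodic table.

Group 16

Look for the largest jump between consecutive ionization energies: IE7/IE6 ≈ 5.4, far larger than any earlier ratio.
That jump marks the point where a core electron is being removed. So the atom has 6 valence electrons.
A main-group element with 6 valence electrons is in group 16.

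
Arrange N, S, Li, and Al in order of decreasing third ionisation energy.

The third ionization energy removes an electron from the +2 ion. For each element: N²⁺ still has 3 valence electrons; S²⁺ still has 4 valence electrons; Li²⁺ is already 1 electron into the core; Al²⁺ still has 1 valence electron.
Pulling an electron out of a noble-gas core costs far more than removing a remaining valence electron, so Li sits at the high end of IE_3.
Valence configurations: N²⁺ [He]2s²2p¹, S²⁺ [Ne]3s²3p², Al²⁺ [Ne]3s¹.
The numbers (kJ/mol): N 4578, S 3357, Li 11815, Al 2745.
So the third ionization energies run Al < S < N < Li.

Li > N > S > Al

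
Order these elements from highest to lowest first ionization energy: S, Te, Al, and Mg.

S, Te, Mg, Al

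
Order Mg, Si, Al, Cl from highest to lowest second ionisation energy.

Cl, Al, Si, Mg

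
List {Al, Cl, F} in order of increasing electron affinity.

Al < F < Cl

Atoms with high Z_eff and room in the valence shell (especially the halogens) have the most exothermic electron affinities.
Neither a single period nor a single group — weigh both effects.
F > Al: relative to Al, both the across-period and down-group shifts push F's electron affinity up.
Cl > F: this pair runs against the simple trend — see the exception note.
Note the exception: Cl has a higher electron affinity than F, contrary to the simple trend — F's small 2p subshell makes the incoming electron feel strong e⁻–e⁻ repulsion, so Cl actually releases more energy on gaining an electron.
Approximate values (kJ/mol): F 328, Al 42, Cl 349.
So from lowest to highest: Al < F < Cl.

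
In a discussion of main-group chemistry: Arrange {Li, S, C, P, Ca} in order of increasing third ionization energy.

P < S < C < Ca < Li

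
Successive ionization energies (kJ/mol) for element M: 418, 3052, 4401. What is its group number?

Group 1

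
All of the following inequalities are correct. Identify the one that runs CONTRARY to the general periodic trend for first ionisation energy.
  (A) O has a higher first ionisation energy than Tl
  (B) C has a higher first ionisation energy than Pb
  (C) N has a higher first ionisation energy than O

(C)

The general trend: first ionisation energy increases across a period and decreases down a group.
(A) O (period 2, group 16) vs Tl (period 6, group 13): the stated order agrees with the simple trend.
(B) C (period 2, group 14) vs Pb (period 6, group 14): the stated order agrees with the simple trend.
(C) N (period 2, group 15) vs O (period 2, group 16): the stated order contradicts the simple trend.
The exception is (C): pairing an electron in O's 2p⁴ costs repulsion energy, so O ionizes more easily than half-filled N (2p³).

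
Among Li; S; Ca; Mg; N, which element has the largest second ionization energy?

The second ionization energy removes an electron from the +1 ion. For each element: Li⁺ is the bare [He] core; S⁺ still has 5 valence electrons; Ca⁺ still has 1 valence electron; Mg⁺ still has 1 valence electron; N⁺ still has 4 valence electrons.
Core electrons are held far more tightly than valence electrons, so Li tops the IE_2 order.
Valence configurations: S⁺ [Ne]3s²3p³, Ca⁺ [Ar]4s¹, Mg⁺ [Ne]3s¹, N⁺ [He]2s²2p².
Approximate IE_2 values (kJ/mol): Li 7298, S 2252, Ca 1145, Mg 1451, N 2856.
Hence IE_2: Ca < Mg < S < N < Li.

Li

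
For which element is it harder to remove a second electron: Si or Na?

The second ionization energy removes an electron from the +1 ion. For each element: Si⁺ still has 3 valence electrons; Na⁺ is the bare [Ne] core.
Core electrons are held far more tightly than valence electrons, so Na tops the IE_2 order.
Approximate IE_2 values (kJ/mol): Si 1577, Na 4562.
So the second ionization energies run Si < Na.

Na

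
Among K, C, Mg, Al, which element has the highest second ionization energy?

IE_2 is the cost of taking one more electron from the +1 cation: K⁺ is the bare [Ar] core; C⁺ still has 3 valence electrons; Mg⁺ still has 1 valence electron; Al⁺ still has 2 valence electrons.
Breaking into a closed-shell core is much more expensive than removing a leftover valence electron — K has the largest IE_2 here.
Valence configurations: C⁺ [He]2s²2p¹, Mg⁺ [Ne]3s¹, Al⁺ [Ne]3s².
Tabulated IE_2 (kJ/mol): K 3052, C 2353, Mg 1451, Al 1817.
Hence IE_2: Mg < Al < C < K.

K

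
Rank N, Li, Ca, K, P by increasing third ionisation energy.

P, K, N, Ca, Li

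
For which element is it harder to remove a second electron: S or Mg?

After 1 electron has been removed, what remains? S⁺ still has 5 valence electrons; Mg⁺ still has 1 valence electron.
All are still removing valence electrons, so compare the +1 ions as you would atoms: IE_2 generally rises across a period (higher Z_eff) and falls down a group (larger shell), subject to the usual subshell exceptions.
Valence configurations: S⁺ [Ne]3s²3p³, Mg⁺ [Ne]3s¹.
The numbers (kJ/mol): S 2252, Mg 1451.
Hence IE_2: Mg < S.

S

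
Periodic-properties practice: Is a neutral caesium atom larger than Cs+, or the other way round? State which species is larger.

Forming Cs+ removes 1 electron from Cs. Fewer electrons for the same nuclear charge means less shielding and a higher Z_eff on the remaining electrons, and for main-group metals the entire outer shell is lost.
A cation is smaller than its parent atom: Cs+ < Cs.

Cs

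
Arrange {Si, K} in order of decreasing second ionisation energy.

K > Si

Consider each +1 ion: Si⁺ still has 3 valence electrons; K⁺ is the bare [Ar] core.
Pulling an electron out of a noble-gas core costs far more than removing a remaining valence electron, so K sits at the high end of IE_2.
Approximate IE_2 values (kJ/mol): Si 1577, K 3052.
So the second ionization energies run Si < K.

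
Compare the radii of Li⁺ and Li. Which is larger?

Forming Li⁺ removes 1 electron from Li. Fewer electrons for the same nuclear charge means less shielding and a higher Z_eff on the remaining electrons, and for main-group metals the entire outer shell is lost.
A cation is smaller than its parent atom: Li⁺ < Li.

Li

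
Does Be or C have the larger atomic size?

Be is in period 2, group 2; C is in period 2, group 14.
Atomic radius shrinks across a period as nuclear charge pulls the same shell inward, and grows down a group as new shells are added.
All lie in period 2, so atomic radius increases right to left.
So Be has the larger atomic size (Be > C).

Be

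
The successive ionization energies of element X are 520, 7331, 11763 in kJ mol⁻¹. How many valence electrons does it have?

1

Look for the largest jump between consecutive ionization energies: IE2/IE1 ≈ 14.1, far larger than any earlier ratio.
That jump marks the point where a core electron is being removed. So the atom has 1 valence electron.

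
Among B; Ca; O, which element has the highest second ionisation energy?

The second ionization energy removes an electron from the +1 ion. For each element: B⁺ still has 2 valence electrons; Ca⁺ still has 1 valence electron; O⁺ still has 5 valence electrons.
All are still removing valence electrons, so compare the +1 ions as you would atoms: IE_2 generally rises across a period (higher Z_eff) and falls down a group (larger shell), subject to the usual subshell exceptions.
Valence configurations: B⁺ [He]2s², Ca⁺ [Ar]4s¹, O⁺ [He]2s²2p³.
The numbers (kJ/mol): B 2427, Ca 1145, O 3388.
Putting it together, IE_2: Ca < B < O.

O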